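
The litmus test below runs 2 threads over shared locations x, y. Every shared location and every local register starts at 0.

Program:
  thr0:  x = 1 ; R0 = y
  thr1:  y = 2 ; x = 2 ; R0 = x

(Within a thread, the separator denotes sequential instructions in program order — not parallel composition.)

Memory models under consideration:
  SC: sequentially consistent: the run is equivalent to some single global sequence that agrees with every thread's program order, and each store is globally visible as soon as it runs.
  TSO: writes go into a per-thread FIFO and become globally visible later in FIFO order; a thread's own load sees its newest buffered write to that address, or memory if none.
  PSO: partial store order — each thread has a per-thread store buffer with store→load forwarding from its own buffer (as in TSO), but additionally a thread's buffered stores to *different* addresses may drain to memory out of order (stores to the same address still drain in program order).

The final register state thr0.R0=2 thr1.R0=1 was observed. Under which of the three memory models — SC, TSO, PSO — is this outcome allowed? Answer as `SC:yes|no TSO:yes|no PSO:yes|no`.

SC:yes TSO:yes PSO:yes

outcome vector order: (thr0.R0,thr1.R0)
SC: 3 outcomes — {02 21 22}
TSO: 4 outcomes — {01 02 21 22}
PSO: 4 outcomes — {01 02 21 22}
target 21 ∈ {SC,TSO,PSO}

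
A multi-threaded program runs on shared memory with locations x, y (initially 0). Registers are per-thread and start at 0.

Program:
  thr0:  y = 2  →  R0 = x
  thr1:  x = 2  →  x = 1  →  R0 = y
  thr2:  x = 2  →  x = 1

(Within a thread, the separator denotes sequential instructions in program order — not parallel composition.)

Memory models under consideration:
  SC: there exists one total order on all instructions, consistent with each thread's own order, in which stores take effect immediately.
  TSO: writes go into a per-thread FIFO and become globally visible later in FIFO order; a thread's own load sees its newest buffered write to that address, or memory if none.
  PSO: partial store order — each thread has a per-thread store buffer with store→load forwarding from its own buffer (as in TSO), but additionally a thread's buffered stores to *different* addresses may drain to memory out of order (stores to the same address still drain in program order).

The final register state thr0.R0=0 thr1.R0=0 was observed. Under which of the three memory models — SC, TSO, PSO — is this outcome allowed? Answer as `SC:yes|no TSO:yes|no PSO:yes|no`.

outcome vector order: (thr0.R0,thr1.R0)
SC: 5 outcomes — {<0 2> <1 0> <1 2> <2 0> <2 2>}
TSO: 6 outcomes — {<0 0> <0 2> <1 0> <1 2> <2 0> <2 2>}
PSO: 6 outcomes — {<0 0> <0 2> <1 0> <1 2> <2 0> <2 2>}
target <0 0> ∈ {TSO,PSO}

SC:no TSO:yes PSO:yes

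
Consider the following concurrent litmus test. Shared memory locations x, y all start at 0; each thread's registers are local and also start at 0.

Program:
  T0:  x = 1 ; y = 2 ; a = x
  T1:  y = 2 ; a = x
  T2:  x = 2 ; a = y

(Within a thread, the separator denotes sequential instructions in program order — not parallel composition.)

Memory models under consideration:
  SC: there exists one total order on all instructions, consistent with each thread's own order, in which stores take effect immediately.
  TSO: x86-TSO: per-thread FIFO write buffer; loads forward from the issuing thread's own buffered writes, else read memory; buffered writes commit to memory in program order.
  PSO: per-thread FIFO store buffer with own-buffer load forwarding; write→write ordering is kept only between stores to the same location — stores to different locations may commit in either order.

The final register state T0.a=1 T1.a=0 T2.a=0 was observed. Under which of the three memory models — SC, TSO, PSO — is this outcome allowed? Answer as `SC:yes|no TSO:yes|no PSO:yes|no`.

SC:no TSO:yes PSO:yes

outcome vector order: (T0.a,T1.a,T2.a)
[SC] allowed = {<1 0 2>, <1 1 0>, <1 1 2>, <1 2 0>, <1 2 2>, <2 0 2>, <2 1 2>, <2 2 0>, <2 2 2>}
[TSO] allowed = {<1 0 0>, <1 0 2>, <1 1 0>, <1 1 2>, <1 2 0>, <1 2 2>, <2 0 0>, <2 0 2>, <2 1 0>, <2 1 2>, <2 2 0>, <2 2 2>}
[PSO] allowed = {<1 0 0>, <1 0 2>, <1 1 0>, <1 1 2>, <1 2 0>, <1 2 2>, <2 0 0>, <2 0 2>, <2 1 0>, <2 1 2>, <2 2 0>, <2 2 2>}
target <1 0 0> ∈ {TSO,PSO}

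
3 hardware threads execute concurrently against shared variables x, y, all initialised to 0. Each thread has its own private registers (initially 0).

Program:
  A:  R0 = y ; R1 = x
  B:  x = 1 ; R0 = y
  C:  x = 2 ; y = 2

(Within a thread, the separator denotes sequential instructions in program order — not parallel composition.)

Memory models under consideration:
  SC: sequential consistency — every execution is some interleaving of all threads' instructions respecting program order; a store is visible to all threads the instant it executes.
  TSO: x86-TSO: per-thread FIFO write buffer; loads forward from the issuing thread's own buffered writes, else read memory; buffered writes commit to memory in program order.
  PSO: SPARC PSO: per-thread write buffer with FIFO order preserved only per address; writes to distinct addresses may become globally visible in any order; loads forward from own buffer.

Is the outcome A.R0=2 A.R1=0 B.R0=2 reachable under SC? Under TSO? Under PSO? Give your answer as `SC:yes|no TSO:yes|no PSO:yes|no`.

outcome vector order: (A.R0,A.R1,B.R0)
SC (10): 000; 002; 010; 012; 020; 022; 210; 212; 220; 222
TSO (10): 000; 002; 010; 012; 020; 022; 210; 212; 220; 222
PSO (12): 000; 002; 010; 012; 020; 022; 200; 202; 210; 212; 220; 222
target 202 ∈ {PSO}

SC:no TSO:no PSO:yes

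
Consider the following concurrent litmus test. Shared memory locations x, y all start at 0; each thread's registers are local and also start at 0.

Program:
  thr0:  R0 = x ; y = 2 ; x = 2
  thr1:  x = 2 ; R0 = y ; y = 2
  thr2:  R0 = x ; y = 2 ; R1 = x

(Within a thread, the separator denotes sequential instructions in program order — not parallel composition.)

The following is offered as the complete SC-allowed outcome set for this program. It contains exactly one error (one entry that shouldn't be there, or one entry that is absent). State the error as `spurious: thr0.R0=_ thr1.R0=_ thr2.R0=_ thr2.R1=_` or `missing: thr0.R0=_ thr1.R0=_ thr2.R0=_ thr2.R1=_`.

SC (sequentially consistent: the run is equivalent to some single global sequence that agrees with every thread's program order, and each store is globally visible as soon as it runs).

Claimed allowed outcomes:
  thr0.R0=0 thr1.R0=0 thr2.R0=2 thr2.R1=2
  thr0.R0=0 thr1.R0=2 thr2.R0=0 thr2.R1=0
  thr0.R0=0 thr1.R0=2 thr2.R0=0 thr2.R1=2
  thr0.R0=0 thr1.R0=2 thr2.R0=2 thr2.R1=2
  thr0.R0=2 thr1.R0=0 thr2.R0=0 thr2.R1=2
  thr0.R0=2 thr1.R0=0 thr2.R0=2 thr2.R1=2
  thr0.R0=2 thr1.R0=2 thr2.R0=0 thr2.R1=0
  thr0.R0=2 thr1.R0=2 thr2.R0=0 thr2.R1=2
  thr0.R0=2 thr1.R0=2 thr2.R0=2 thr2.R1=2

outcome vector order: (thr0.R0,thr1.R0,thr2.R0,thr2.R1)
under SC → 0/0/0/2; 0/0/2/2; 0/2/0/0; 0/2/0/2; 0/2/2/2; 2/0/0/2; 2/0/2/2; 2/2/0/0; 2/2/0/2; 2/2/2/2
SC∖claimed = {0/0/0/2}

missing: thr0.R0=0 thr1.R0=0 thr2.R0=0 thr2.R1=2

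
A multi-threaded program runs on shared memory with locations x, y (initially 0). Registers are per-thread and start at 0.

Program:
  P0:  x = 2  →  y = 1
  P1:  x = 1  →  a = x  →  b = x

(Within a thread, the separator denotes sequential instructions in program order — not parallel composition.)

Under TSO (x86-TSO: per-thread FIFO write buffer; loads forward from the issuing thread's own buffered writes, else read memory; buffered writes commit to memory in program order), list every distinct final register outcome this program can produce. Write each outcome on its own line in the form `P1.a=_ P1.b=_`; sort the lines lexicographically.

outcome vector order: (P1.a,P1.b)
|TSO outcomes| = 3

P1.a=1 P1.b=1
P1.a=1 P1.b=2
P1.a=2 P1.b=2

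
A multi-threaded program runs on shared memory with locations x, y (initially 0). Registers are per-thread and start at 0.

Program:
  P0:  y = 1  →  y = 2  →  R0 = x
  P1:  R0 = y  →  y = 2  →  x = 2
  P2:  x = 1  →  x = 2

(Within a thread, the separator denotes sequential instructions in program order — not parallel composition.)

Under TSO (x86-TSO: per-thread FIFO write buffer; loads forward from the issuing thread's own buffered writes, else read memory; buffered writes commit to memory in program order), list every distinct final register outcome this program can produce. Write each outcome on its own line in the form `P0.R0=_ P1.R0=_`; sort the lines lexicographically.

P0.R0=0 P1.R0=0
P0.R0=0 P1.R0=1
P0.R0=0 P1.R0=2
P0.R0=1 P1.R0=0
P0.R0=1 P1.R0=1
P0.R0=1 P1.R0=2
P0.R0=2 P1.R0=0
P0.R0=2 P1.R0=1
P0.R0=2 P1.R0=2

outcome vector order: (P0.R0,P1.R0)
|TSO outcomes| = 9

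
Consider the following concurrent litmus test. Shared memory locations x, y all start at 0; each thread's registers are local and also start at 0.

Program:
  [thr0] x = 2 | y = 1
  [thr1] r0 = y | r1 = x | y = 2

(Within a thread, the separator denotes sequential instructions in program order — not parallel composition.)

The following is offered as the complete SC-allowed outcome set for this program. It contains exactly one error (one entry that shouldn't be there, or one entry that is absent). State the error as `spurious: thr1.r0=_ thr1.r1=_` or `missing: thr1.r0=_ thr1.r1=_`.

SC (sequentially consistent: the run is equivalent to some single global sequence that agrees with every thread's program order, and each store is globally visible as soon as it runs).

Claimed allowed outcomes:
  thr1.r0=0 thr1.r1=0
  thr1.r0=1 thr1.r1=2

outcome vector order: (thr1.r0,thr1.r1)
under SC → (0,0) (0,2) (1,2)
SC∖claimed = {(0,2)}

missing: thr1.r0=0 thr1.r1=2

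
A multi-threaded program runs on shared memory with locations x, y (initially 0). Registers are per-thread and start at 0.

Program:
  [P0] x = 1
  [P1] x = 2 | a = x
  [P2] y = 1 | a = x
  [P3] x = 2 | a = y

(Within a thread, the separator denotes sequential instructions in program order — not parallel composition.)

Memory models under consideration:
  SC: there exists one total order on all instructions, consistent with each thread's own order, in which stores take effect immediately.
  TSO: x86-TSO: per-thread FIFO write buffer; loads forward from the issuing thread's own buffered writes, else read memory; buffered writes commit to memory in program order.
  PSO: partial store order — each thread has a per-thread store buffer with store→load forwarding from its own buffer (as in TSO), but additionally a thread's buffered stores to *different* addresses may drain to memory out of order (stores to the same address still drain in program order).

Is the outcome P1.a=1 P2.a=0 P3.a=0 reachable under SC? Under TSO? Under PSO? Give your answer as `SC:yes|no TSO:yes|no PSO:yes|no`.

outcome vector order: (P1.a,P2.a,P3.a)
SC: 10 outcomes — {<1 0 1> <1 1 0> <1 1 1> <1 2 0> <1 2 1> <2 0 1> <2 1 0> <2 1 1> <2 2 0> <2 2 1>}
TSO: 12 outcomes — {<1 0 0> <1 0 1> <1 1 0> <1 1 1> <1 2 0> <1 2 1> <2 0 0> <2 0 1> <2 1 0> <2 1 1> <2 2 0> <2 2 1>}
PSO: 12 outcomes — {<1 0 0> <1 0 1> <1 1 0> <1 1 1> <1 2 0> <1 2 1> <2 0 0> <2 0 1> <2 1 0> <2 1 1> <2 2 0> <2 2 1>}
target <1 0 0> ∈ {TSO,PSO}

SC:no TSO:yes PSO:yes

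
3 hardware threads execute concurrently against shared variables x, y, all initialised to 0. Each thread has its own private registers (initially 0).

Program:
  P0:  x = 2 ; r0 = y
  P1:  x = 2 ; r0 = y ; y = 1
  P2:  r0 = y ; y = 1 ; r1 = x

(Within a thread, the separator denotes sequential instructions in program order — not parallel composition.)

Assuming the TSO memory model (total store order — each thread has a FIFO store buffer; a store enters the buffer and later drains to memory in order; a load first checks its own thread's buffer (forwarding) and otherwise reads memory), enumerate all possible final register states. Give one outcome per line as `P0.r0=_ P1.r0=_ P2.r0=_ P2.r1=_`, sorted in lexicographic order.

outcome vector order: (P0.r0,P1.r0,P2.r0,P2.r1)
|TSO outcomes| = 10

P0.r0=0 P1.r0=0 P2.r0=0 P2.r1=0
P0.r0=0 P1.r0=0 P2.r0=0 P2.r1=2
P0.r0=0 P1.r0=0 P2.r0=1 P2.r1=2
P0.r0=0 P1.r0=1 P2.r0=0 P2.r1=0
P0.r0=0 P1.r0=1 P2.r0=0 P2.r1=2
P0.r0=1 P1.r0=0 P2.r0=0 P2.r1=0
P0.r0=1 P1.r0=0 P2.r0=0 P2.r1=2
P0.r0=1 P1.r0=0 P2.r0=1 P2.r1=2
P0.r0=1 P1.r0=1 P2.r0=0 P2.r1=0
P0.r0=1 P1.r0=1 P2.r0=0 P2.r1=2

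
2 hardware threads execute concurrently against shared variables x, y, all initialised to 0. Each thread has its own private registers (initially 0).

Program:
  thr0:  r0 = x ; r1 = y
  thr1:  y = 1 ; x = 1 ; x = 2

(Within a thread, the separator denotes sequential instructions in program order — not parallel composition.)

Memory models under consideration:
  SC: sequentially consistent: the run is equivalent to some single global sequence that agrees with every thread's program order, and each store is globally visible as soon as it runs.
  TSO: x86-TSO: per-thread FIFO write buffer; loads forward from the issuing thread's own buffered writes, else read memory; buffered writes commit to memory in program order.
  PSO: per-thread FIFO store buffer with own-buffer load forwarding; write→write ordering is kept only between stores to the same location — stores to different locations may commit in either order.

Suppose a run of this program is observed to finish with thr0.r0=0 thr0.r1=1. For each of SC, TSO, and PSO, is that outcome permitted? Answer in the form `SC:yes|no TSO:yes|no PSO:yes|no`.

outcome vector order: (thr0.r0,thr0.r1)
SC: 4 outcomes — {00, 01, 11, 21}
TSO: 4 outcomes — {00, 01, 11, 21}
PSO: 6 outcomes — {00, 01, 10, 11, 20, 21}
target 01 ∈ {SC,TSO,PSO}

SC:yes TSO:yes PSO:yes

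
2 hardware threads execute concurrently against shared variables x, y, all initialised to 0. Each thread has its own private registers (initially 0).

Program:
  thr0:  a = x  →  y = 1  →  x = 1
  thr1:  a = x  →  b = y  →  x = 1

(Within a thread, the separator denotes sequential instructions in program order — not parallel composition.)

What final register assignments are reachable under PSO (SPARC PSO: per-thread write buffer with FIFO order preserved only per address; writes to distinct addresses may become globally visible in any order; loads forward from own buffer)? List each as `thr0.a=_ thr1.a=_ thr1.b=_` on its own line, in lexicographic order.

outcome vector order: (thr0.a,thr1.a,thr1.b)
|PSO outcomes| = 5

thr0.a=0 thr1.a=0 thr1.b=0
thr0.a=0 thr1.a=0 thr1.b=1
thr0.a=0 thr1.a=1 thr1.b=0
thr0.a=0 thr1.a=1 thr1.b=1
thr0.a=1 thr1.a=0 thr1.b=0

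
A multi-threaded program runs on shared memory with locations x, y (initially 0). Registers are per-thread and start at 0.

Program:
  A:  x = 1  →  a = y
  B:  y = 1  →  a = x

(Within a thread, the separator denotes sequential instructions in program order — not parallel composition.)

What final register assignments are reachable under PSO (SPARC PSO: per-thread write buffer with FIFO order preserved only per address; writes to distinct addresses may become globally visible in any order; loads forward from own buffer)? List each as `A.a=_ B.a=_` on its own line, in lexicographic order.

A.a=0 B.a=0
A.a=0 B.a=1
A.a=1 B.a=0
A.a=1 B.a=1

outcome vector order: (A.a,B.a)
|PSO outcomes| = 4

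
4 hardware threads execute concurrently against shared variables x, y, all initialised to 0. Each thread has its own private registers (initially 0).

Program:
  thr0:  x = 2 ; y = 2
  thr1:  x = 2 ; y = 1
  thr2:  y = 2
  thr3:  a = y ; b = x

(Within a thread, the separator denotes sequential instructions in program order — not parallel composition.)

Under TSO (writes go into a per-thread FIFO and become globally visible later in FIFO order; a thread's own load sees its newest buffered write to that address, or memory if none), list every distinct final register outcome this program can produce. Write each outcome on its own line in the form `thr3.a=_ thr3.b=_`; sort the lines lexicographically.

thr3.a=0 thr3.b=0
thr3.a=0 thr3.b=2
thr3.a=1 thr3.b=2
thr3.a=2 thr3.b=0
thr3.a=2 thr3.b=2

outcome vector order: (thr3.a,thr3.b)
|TSO outcomes| = 5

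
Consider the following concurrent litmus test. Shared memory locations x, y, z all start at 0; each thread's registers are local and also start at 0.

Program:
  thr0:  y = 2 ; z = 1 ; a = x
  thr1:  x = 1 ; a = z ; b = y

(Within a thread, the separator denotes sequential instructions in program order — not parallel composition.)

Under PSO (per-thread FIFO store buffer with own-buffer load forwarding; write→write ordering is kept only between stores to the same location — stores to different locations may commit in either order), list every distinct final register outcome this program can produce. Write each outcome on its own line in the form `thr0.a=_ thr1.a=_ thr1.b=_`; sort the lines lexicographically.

outcome vector order: (thr0.a,thr1.a,thr1.b)
|PSO outcomes| = 8

thr0.a=0 thr1.a=0 thr1.b=0
thr0.a=0 thr1.a=0 thr1.b=2
thr0.a=0 thr1.a=1 thr1.b=0
thr0.a=0 thr1.a=1 thr1.b=2
thr0.a=1 thr1.a=0 thr1.b=0
thr0.a=1 thr1.a=0 thr1.b=2
thr0.a=1 thr1.a=1 thr1.b=0
thr0.a=1 thr1.a=1 thr1.b=2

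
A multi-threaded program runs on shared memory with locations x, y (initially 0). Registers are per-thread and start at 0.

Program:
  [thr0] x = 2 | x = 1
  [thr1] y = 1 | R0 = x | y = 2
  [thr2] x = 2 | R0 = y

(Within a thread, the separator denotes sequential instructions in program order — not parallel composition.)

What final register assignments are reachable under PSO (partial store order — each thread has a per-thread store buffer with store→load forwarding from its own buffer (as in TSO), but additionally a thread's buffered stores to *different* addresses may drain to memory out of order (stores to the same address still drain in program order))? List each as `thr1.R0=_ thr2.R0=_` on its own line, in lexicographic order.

thr1.R0=0 thr2.R0=0
thr1.R0=0 thr2.R0=1
thr1.R0=0 thr2.R0=2
thr1.R0=1 thr2.R0=0
thr1.R0=1 thr2.R0=1
thr1.R0=1 thr2.R0=2
thr1.R0=2 thr2.R0=0
thr1.R0=2 thr2.R0=1
thr1.R0=2 thr2.R0=2

outcome vector order: (thr1.R0,thr2.R0)
|PSO outcomes| = 9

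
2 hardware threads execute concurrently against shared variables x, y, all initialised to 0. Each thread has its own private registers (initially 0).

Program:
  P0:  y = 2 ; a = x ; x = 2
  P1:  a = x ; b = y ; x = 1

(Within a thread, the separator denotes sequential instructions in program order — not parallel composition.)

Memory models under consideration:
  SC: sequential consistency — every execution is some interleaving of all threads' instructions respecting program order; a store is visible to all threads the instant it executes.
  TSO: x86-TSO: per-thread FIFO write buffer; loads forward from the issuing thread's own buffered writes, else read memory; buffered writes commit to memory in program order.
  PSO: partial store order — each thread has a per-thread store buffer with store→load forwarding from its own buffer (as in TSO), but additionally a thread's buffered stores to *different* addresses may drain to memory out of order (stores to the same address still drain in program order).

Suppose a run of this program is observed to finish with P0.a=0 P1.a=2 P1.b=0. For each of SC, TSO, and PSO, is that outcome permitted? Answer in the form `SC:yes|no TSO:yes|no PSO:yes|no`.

SC:no TSO:no PSO:yes

outcome vector order: (P0.a,P1.a,P1.b)
SC (5): 000; 002; 022; 100; 102
TSO (5): 000; 002; 022; 100; 102
PSO (6): 000; 002; 020; 022; 100; 102
target 020 ∈ {PSO}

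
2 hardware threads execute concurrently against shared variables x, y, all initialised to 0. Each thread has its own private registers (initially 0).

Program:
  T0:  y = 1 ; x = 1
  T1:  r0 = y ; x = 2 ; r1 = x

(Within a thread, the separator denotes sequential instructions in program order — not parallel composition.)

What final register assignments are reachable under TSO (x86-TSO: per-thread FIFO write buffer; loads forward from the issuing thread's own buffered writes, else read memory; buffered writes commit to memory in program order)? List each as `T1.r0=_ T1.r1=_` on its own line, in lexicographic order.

outcome vector order: (T1.r0,T1.r1)
|TSO outcomes| = 4

T1.r0=0 T1.r1=1
T1.r0=0 T1.r1=2
T1.r0=1 T1.r1=1
T1.r0=1 T1.r1=2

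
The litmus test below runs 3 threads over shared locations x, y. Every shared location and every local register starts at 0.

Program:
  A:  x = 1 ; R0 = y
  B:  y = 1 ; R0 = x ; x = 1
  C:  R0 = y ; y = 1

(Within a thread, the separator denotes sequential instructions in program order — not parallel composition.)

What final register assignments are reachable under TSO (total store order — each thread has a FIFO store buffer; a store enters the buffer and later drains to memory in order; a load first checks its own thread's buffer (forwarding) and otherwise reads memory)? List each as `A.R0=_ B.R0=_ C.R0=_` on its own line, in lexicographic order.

outcome vector order: (A.R0,B.R0,C.R0)
|TSO outcomes| = 8

A.R0=0 B.R0=0 C.R0=0
A.R0=0 B.R0=0 C.R0=1
A.R0=0 B.R0=1 C.R0=0
A.R0=0 B.R0=1 C.R0=1
A.R0=1 B.R0=0 C.R0=0
A.R0=1 B.R0=0 C.R0=1
A.R0=1 B.R0=1 C.R0=0
A.R0=1 B.R0=1 C.R0=1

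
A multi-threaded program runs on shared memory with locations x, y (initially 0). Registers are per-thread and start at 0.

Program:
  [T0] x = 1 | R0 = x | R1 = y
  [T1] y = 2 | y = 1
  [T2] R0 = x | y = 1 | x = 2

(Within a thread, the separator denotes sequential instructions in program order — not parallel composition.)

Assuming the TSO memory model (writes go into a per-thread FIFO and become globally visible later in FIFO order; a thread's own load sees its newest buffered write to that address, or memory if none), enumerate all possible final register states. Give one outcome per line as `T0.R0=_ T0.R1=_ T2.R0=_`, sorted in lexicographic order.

T0.R0=1 T0.R1=0 T2.R0=0
T0.R0=1 T0.R1=0 T2.R0=1
T0.R0=1 T0.R1=1 T2.R0=0
T0.R0=1 T0.R1=1 T2.R0=1
T0.R0=1 T0.R1=2 T2.R0=0
T0.R0=1 T0.R1=2 T2.R0=1
T0.R0=2 T0.R1=1 T2.R0=0
T0.R0=2 T0.R1=1 T2.R0=1
T0.R0=2 T0.R1=2 T2.R0=0
T0.R0=2 T0.R1=2 T2.R0=1

outcome vector order: (T0.R0,T0.R1,T2.R0)
|TSO outcomes| = 10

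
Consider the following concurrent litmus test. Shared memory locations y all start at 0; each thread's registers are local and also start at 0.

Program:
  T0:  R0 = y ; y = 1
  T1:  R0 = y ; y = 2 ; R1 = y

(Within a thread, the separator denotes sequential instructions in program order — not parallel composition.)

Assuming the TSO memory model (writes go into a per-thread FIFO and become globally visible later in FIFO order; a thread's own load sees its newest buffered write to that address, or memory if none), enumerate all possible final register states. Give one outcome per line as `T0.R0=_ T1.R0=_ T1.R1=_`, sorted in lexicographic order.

outcome vector order: (T0.R0,T1.R0,T1.R1)
|TSO outcomes| = 5

T0.R0=0 T1.R0=0 T1.R1=1
T0.R0=0 T1.R0=0 T1.R1=2
T0.R0=0 T1.R0=1 T1.R1=2
T0.R0=2 T1.R0=0 T1.R1=1
T0.R0=2 T1.R0=0 T1.R1=2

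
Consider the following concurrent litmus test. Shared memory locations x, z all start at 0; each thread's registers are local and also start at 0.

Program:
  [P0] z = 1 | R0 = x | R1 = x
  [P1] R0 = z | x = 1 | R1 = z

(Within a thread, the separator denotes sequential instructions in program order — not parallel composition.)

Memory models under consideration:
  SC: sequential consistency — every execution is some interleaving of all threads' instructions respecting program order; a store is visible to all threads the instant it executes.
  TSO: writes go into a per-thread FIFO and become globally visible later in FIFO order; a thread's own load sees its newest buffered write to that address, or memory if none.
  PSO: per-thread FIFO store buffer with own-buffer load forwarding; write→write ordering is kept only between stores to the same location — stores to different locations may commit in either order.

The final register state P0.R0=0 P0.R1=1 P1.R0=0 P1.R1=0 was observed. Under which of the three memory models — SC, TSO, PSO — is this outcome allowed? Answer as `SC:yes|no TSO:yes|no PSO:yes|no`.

SC:no TSO:yes PSO:yes

outcome vector order: (P0.R0,P0.R1,P1.R0,P1.R1)
SC: 7 outcomes — {<0 0 0 1>, <0 0 1 1>, <0 1 0 1>, <0 1 1 1>, <1 1 0 0>, <1 1 0 1>, <1 1 1 1>}
TSO: 9 outcomes — {<0 0 0 0>, <0 0 0 1>, <0 0 1 1>, <0 1 0 0>, <0 1 0 1>, <0 1 1 1>, <1 1 0 0>, <1 1 0 1>, <1 1 1 1>}
PSO: 9 outcomes — {<0 0 0 0>, <0 0 0 1>, <0 0 1 1>, <0 1 0 0>, <0 1 0 1>, <0 1 1 1>, <1 1 0 0>, <1 1 0 1>, <1 1 1 1>}
target <0 1 0 0> ∈ {TSO,PSO}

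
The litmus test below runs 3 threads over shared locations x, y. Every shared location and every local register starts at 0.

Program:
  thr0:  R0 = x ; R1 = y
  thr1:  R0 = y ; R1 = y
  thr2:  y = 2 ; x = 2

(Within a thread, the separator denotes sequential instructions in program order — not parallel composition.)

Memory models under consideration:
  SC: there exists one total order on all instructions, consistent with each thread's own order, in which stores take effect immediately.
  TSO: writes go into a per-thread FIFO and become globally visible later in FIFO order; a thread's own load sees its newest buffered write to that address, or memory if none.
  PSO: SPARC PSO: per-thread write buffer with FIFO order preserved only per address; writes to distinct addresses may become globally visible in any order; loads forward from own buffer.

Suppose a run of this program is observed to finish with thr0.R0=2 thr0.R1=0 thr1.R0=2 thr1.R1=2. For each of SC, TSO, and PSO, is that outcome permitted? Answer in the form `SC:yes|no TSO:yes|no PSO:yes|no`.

outcome vector order: (thr0.R0,thr0.R1,thr1.R0,thr1.R1)
SC (9): 0000; 0002; 0022; 0200; 0202; 0222; 2200; 2202; 2222
TSO (9): 0000; 0002; 0022; 0200; 0202; 0222; 2200; 2202; 2222
PSO (12): 0000; 0002; 0022; 0200; 0202; 0222; 2000; 2002; 2022; 2200; 2202; 2222
target 2022 ∈ {PSO}

SC:no TSO:no PSO:yes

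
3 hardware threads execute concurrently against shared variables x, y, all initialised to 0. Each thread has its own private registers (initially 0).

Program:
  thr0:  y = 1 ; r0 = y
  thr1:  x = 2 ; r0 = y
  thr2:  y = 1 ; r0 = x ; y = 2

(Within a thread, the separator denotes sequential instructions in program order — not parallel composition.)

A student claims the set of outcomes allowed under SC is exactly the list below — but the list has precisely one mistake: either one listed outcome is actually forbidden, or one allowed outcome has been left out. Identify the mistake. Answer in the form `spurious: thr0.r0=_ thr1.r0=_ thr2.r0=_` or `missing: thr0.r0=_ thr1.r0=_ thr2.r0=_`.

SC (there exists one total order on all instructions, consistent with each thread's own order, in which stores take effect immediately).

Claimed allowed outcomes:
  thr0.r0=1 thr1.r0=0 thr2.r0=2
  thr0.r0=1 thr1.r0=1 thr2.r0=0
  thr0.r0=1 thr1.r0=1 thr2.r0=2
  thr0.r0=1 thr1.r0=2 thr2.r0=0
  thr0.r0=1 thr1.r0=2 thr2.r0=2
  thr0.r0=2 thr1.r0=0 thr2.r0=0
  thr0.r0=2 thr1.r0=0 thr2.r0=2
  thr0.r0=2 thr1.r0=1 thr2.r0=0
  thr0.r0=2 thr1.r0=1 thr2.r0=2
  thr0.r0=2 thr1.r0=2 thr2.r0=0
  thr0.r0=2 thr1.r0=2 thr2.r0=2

outcome vector order: (thr0.r0,thr1.r0,thr2.r0)
under SC → 1/0/2 1/1/0 1/1/2 1/2/0 1/2/2 2/0/2 2/1/0 2/1/2 2/2/0 2/2/2
claimed∖SC = {2/0/0}

spurious: thr0.r0=2 thr1.r0=0 thr2.r0=0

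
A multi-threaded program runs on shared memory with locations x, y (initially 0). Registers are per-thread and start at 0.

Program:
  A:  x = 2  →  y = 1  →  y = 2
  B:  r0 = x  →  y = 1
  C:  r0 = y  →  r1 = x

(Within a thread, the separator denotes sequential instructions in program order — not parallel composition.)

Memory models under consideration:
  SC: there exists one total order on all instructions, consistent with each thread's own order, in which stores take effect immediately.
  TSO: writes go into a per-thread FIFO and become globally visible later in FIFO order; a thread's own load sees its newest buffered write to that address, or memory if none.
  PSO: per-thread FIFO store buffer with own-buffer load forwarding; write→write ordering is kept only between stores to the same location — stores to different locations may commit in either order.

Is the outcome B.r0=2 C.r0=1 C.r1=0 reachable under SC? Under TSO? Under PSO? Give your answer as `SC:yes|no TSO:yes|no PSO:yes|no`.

outcome vector order: (B.r0,C.r0,C.r1)
under SC → 0/0/0, 0/0/2, 0/1/0, 0/1/2, 0/2/2, 2/0/0, 2/0/2, 2/1/2, 2/2/2
under TSO → 0/0/0, 0/0/2, 0/1/0, 0/1/2, 0/2/2, 2/0/0, 2/0/2, 2/1/2, 2/2/2
under PSO → 0/0/0, 0/0/2, 0/1/0, 0/1/2, 0/2/0, 0/2/2, 2/0/0, 2/0/2, 2/1/0, 2/1/2, 2/2/0, 2/2/2
target 2/1/0 ∈ {PSO}

SC:no TSO:no PSO:yes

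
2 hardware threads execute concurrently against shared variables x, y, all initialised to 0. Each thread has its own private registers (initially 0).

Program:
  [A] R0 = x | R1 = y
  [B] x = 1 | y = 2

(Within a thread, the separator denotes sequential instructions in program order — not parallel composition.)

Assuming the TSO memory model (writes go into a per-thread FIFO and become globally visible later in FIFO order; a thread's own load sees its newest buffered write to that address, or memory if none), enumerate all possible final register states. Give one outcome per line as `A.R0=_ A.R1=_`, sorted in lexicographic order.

outcome vector order: (A.R0,A.R1)
|TSO outcomes| = 4

A.R0=0 A.R1=0
A.R0=0 A.R1=2
A.R0=1 A.R1=0
A.R0=1 A.R1=2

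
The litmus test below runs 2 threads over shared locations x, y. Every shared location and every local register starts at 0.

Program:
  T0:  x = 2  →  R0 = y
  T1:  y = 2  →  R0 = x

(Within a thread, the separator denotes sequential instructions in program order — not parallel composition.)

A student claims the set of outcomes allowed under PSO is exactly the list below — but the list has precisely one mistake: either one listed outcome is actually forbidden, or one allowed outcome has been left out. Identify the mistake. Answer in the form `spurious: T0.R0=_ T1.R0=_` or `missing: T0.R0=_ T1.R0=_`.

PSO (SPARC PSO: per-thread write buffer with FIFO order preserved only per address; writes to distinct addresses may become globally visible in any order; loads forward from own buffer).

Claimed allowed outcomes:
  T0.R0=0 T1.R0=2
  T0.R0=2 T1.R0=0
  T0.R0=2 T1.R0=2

outcome vector order: (T0.R0,T1.R0)
PSO (4): 0/0 0/2 2/0 2/2
PSO∖claimed = {0/0}

missing: T0.R0=0 T1.R0=0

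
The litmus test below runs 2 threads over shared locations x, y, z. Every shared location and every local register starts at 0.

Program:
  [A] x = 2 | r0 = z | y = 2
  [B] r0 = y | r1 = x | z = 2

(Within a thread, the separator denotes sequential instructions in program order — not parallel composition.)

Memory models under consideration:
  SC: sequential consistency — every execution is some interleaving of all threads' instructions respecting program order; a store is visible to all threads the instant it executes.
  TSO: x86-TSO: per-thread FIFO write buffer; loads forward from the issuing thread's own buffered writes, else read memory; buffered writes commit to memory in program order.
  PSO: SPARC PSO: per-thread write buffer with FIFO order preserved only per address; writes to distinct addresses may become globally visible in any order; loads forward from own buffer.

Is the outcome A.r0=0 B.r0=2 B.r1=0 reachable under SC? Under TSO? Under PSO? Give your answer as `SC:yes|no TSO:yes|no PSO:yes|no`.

SC:no TSO:no PSO:yes

outcome vector order: (A.r0,B.r0,B.r1)
[SC] allowed = {0/0/0; 0/0/2; 0/2/2; 2/0/0; 2/0/2}
[TSO] allowed = {0/0/0; 0/0/2; 0/2/2; 2/0/0; 2/0/2}
[PSO] allowed = {0/0/0; 0/0/2; 0/2/0; 0/2/2; 2/0/0; 2/0/2}
target 0/2/0 ∈ {PSO}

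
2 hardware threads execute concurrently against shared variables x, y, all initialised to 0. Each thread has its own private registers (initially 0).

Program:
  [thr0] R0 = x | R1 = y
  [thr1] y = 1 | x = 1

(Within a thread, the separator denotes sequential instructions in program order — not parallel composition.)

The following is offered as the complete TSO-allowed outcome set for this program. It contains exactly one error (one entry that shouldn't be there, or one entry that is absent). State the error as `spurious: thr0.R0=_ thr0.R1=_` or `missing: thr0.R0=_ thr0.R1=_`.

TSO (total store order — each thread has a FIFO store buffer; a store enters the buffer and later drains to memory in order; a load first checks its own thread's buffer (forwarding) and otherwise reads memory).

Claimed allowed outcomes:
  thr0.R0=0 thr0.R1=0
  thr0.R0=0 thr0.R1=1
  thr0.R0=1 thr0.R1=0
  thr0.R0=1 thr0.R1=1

outcome vector order: (thr0.R0,thr0.R1)
under TSO → 00, 01, 11
claimed∖TSO = {10}

spurious: thr0.R0=1 thr0.R1=0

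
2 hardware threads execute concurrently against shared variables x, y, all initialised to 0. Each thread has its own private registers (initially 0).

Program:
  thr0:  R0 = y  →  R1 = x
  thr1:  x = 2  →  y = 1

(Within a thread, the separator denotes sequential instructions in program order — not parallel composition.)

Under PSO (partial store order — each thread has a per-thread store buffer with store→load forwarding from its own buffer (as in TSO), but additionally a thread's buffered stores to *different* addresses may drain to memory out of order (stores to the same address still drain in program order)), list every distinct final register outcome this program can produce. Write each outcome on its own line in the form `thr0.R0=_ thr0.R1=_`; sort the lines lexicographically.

thr0.R0=0 thr0.R1=0
thr0.R0=0 thr0.R1=2
thr0.R0=1 thr0.R1=0
thr0.R0=1 thr0.R1=2

outcome vector order: (thr0.R0,thr0.R1)
|PSO outcomes| = 4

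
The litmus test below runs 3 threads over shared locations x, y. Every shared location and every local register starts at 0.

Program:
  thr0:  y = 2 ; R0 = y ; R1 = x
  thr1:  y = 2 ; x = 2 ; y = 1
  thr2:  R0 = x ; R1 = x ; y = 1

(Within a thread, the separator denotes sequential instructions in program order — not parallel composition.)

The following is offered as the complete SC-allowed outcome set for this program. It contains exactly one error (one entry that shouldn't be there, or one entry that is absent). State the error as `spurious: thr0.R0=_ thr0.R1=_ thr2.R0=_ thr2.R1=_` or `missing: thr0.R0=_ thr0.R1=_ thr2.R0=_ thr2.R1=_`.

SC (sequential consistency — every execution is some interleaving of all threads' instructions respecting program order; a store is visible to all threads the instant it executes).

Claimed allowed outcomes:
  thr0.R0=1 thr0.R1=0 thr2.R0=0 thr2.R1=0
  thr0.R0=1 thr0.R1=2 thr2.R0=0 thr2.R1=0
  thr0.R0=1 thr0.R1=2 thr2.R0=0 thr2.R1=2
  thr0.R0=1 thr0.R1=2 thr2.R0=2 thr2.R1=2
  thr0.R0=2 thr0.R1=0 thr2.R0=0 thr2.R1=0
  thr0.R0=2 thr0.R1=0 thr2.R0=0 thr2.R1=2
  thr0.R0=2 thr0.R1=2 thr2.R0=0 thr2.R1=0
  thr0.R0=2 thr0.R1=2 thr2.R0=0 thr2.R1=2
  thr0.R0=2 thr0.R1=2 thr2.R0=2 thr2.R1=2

outcome vector order: (thr0.R0,thr0.R1,thr2.R0,thr2.R1)
SC: 10 outcomes — {(1,0,0,0) (1,2,0,0) (1,2,0,2) (1,2,2,2) (2,0,0,0) (2,0,0,2) (2,0,2,2) (2,2,0,0) (2,2,0,2) (2,2,2,2)}
SC∖claimed = {(2,0,2,2)}

missing: thr0.R0=2 thr0.R1=0 thr2.R0=2 thr2.R1=2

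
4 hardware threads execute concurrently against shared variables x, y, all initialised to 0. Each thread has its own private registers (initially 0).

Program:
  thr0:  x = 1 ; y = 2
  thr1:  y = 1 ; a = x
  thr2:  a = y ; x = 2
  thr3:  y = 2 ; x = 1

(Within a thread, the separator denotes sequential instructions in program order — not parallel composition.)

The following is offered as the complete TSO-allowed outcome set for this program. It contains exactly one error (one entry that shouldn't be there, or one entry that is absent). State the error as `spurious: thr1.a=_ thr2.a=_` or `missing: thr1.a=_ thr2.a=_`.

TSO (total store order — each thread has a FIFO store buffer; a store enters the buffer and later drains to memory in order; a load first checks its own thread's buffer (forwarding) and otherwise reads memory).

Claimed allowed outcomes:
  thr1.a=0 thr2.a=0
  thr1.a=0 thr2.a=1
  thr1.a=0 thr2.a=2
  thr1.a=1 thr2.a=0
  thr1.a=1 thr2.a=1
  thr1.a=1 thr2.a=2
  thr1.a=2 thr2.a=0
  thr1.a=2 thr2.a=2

outcome vector order: (thr1.a,thr2.a)
[TSO] allowed = {<0 0>, <0 1>, <0 2>, <1 0>, <1 1>, <1 2>, <2 0>, <2 1>, <2 2>}
TSO∖claimed = {<2 1>}

missing: thr1.a=2 thr2.a=1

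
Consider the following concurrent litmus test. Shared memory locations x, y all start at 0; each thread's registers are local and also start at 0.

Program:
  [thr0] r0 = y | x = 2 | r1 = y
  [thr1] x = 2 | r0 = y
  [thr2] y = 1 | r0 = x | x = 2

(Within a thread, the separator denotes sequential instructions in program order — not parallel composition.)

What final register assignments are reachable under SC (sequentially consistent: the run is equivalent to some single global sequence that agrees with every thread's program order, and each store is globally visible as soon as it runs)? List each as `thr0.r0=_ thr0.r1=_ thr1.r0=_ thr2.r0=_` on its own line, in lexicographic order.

outcome vector order: (thr0.r0,thr0.r1,thr1.r0,thr2.r0)
|SC outcomes| = 8

thr0.r0=0 thr0.r1=0 thr1.r0=0 thr2.r0=2
thr0.r0=0 thr0.r1=0 thr1.r0=1 thr2.r0=2
thr0.r0=0 thr0.r1=1 thr1.r0=0 thr2.r0=2
thr0.r0=0 thr0.r1=1 thr1.r0=1 thr2.r0=0
thr0.r0=0 thr0.r1=1 thr1.r0=1 thr2.r0=2
thr0.r0=1 thr0.r1=1 thr1.r0=0 thr2.r0=2
thr0.r0=1 thr0.r1=1 thr1.r0=1 thr2.r0=0
thr0.r0=1 thr0.r1=1 thr1.r0=1 thr2.r0=2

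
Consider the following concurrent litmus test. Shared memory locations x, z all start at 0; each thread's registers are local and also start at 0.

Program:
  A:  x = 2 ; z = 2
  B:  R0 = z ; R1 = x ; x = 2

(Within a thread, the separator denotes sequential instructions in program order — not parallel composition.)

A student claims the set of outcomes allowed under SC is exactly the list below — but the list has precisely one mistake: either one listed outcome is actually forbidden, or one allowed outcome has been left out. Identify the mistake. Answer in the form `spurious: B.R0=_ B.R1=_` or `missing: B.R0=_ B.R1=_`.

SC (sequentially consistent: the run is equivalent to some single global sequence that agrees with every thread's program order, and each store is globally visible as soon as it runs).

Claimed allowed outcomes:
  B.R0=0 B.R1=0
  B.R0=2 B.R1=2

missing: B.R0=0 B.R1=2

outcome vector order: (B.R0,B.R1)
under SC → (0,0); (0,2); (2,2)
SC∖claimed = {(0,2)}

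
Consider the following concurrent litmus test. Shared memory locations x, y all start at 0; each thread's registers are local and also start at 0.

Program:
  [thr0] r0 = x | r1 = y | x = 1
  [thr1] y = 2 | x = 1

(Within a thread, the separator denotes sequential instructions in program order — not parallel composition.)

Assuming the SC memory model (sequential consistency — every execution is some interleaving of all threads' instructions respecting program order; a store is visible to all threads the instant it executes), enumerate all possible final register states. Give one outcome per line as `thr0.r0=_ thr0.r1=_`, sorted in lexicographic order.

thr0.r0=0 thr0.r1=0
thr0.r0=0 thr0.r1=2
thr0.r0=1 thr0.r1=2

outcome vector order: (thr0.r0,thr0.r1)
|SC outcomes| = 3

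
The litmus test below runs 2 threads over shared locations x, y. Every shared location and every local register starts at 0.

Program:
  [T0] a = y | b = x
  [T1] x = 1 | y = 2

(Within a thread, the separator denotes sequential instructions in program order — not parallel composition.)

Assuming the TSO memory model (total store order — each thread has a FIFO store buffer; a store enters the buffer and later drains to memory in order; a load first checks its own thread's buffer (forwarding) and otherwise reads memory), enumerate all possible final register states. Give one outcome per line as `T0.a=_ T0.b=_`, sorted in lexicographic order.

outcome vector order: (T0.a,T0.b)
|TSO outcomes| = 3

T0.a=0 T0.b=0
T0.a=0 T0.b=1
T0.a=2 T0.b=1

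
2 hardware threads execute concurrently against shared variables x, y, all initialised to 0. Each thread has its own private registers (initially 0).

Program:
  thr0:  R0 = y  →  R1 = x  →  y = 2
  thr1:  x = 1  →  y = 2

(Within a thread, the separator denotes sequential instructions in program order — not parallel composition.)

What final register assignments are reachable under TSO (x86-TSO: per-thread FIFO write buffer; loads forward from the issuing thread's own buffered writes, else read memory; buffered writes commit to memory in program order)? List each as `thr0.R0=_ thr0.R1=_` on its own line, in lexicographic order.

outcome vector order: (thr0.R0,thr0.R1)
|TSO outcomes| = 3

thr0.R0=0 thr0.R1=0
thr0.R0=0 thr0.R1=1
thr0.R0=2 thr0.R1=1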